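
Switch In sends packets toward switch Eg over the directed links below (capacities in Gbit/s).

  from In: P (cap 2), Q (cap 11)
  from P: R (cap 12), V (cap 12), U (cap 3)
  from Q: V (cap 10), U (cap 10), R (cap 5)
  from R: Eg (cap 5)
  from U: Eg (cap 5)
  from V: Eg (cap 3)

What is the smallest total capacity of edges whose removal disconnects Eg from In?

13

Augment In→P→R→Eg: bottleneck 2, flow now 2.
Augment In→Q→R→Eg: bottleneck 3, flow now 5.
Augment In→Q→U→Eg: bottleneck 5, flow now 10.
Augment In→Q→V→Eg: bottleneck 3, flow now 13.
No augmenting path remains; maximum flow = 13.
By max-flow min-cut, the minimum cut capacity equals the max flow.
In the residual graph, reachable from In: {In}.
Min-cut edges: In→P (2), In→Q (11); capacity 2 + 11 = 13.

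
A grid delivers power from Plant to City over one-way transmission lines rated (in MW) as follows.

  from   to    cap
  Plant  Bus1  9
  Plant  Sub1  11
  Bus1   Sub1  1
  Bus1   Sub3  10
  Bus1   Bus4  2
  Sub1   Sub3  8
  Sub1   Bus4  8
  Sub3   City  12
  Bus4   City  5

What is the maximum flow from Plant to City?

17

Augment Plant→Bus1→Sub3→City: bottleneck 9, flow now 9.
Augment Plant→Sub1→Sub3→City: bottleneck 3, flow now 12.
Augment Plant→Sub1→Bus4→City: bottleneck 5, flow now 17.
No augmenting path remains; maximum flow = 17.
In the residual graph, reachable from Plant: {Plant, Bus1, Sub1, Sub3, Bus4}.
Min-cut edges: Sub3→City (12), Bus4→City (5); capacity 12 + 5 = 17.
This cut is saturated, so no flow can exceed 17.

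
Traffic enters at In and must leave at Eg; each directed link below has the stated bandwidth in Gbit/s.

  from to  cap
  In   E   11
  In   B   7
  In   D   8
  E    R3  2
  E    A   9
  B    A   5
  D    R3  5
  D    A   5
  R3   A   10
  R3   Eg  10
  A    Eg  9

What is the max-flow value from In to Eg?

16

Augment In→E→R3→Eg: bottleneck 2, flow now 2.
Augment In→E→A→Eg: bottleneck 9, flow now 11.
Augment In→D→R3→Eg: bottleneck 5, flow now 16.
No augmenting path remains; maximum flow = 16.
In the residual graph, reachable from In: {In, E, B, D, A}.
Min-cut edges: E→R3 (2), D→R3 (5), A→Eg (9); capacity 2 + 5 + 9 = 16.
This cut is saturated, so no flow can exceed 16.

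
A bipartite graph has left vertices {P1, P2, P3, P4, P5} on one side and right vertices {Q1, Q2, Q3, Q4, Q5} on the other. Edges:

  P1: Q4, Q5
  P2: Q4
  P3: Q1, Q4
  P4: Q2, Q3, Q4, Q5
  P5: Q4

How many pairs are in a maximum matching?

4

Unit-capacity flow: source→left, listed edges, right→sink; max matching = max flow.
Augmenting path P1→Q4 (+1); matched 1.
Augmenting path P3→Q1 (+1); matched 2.
Augmenting path P4→Q2 (+1); matched 3.
Augmenting path P2→Q4→P1→Q5 (+1); matched 4.
No augmenting path remains; maximum matching = 4.
König certificate: {P1, P3, P4, Q4} is a vertex cover of size 4 (every listed pair touches it), so no matching can be larger.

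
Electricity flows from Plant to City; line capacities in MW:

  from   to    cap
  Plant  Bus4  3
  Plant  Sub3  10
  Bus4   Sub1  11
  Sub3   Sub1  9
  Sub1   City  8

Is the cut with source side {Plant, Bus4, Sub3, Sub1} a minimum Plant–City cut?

Given cut capacity: 8 = 8.
Augment Plant→Bus4→Sub1→City: bottleneck 3, flow now 3.
Augment Plant→Sub3→Sub1→City: bottleneck 5, flow now 8.
No augmenting path remains; maximum flow = 8.
Cut capacity 8 equals the max flow, so it is a minimum cut.

Yes — it is a minimum cut (capacity 8).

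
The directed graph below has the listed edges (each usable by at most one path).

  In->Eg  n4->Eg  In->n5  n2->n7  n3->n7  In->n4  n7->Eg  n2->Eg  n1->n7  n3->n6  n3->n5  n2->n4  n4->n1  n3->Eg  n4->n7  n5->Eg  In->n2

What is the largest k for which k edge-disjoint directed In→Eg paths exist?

4

Assign every edge capacity 1; by Menger, the answer equals the max flow.
Path In→Eg (+1); total 1.
Path In→n2→Eg (+1); total 2.
Path In→n4→Eg (+1); total 3.
Path In→n5→Eg (+1); total 4.
No residual In→Eg path; max flow = 4.
Certifying cut of size 4: {In→Eg, In→n2, In→n4, In→n5}.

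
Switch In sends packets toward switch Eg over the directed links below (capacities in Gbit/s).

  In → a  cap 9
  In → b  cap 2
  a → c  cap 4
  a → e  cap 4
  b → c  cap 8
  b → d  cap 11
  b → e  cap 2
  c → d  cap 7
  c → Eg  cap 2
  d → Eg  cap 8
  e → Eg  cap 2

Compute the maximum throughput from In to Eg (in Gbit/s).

8

Augment In→a→c→Eg: bottleneck 2, flow now 2.
Augment In→a→e→Eg: bottleneck 2, flow now 4.
Augment In→b→d→Eg: bottleneck 2, flow now 6.
Augment In→a→c→d→Eg: bottleneck 2, flow now 8.
No augmenting path remains; maximum flow = 8.
In the residual graph, reachable from In: {In, a, e}.
Min-cut edges: In→b (2), a→c (4), e→Eg (2); capacity 2 + 4 + 2 = 8.
This cut is saturated, so no flow can exceed 8.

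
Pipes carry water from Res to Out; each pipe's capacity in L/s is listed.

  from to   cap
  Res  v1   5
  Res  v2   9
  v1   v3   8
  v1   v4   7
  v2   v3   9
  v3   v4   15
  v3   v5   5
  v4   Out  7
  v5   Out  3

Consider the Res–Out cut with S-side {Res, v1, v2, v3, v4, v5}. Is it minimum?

Given cut capacity: 7 + 3 = 10.
Augment Res→v1→v4→Out: bottleneck 5, flow now 5.
Augment Res→v2→v3→v4→Out: bottleneck 2, flow now 7.
Augment Res→v2→v3→v5→Out: bottleneck 3, flow now 10.
No augmenting path remains; maximum flow = 10.
Cut capacity 10 equals the max flow, so it is a minimum cut.

Yes — it is a minimum cut (capacity 10).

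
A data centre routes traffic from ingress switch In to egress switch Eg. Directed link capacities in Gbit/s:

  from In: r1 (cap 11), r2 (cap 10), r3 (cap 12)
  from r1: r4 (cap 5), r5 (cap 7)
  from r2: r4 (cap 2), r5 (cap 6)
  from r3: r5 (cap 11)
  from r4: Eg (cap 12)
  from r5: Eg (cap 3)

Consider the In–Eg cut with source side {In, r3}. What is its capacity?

Edges leaving {In, r3}: In→r1 (11), In→r2 (10), r3→r5 (11).
Cut capacity = 11 + 10 + 11 = 32.

32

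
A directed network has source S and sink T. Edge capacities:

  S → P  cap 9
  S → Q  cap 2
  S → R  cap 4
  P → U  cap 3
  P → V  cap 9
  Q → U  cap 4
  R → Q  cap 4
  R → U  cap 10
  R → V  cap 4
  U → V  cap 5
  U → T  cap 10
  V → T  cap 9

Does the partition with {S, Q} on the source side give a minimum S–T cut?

No — its capacity is 17, but the minimum cut has capacity 15.

Given cut capacity: 9 + 4 + 4 = 17.
Augment S→P→U→T: bottleneck 3, flow now 3.
Augment S→P→V→T: bottleneck 6, flow now 9.
Augment S→Q→U→T: bottleneck 2, flow now 11.
Augment S→R→U→T: bottleneck 4, flow now 15.
No augmenting path remains; maximum flow = 15.
In the residual graph, reachable from S: {S}.
Min-cut edges: S→P (9), S→Q (2), S→R (4); capacity 9 + 2 + 4 = 15.
Cut capacity 17 exceeds the max flow 15, so it is not minimum.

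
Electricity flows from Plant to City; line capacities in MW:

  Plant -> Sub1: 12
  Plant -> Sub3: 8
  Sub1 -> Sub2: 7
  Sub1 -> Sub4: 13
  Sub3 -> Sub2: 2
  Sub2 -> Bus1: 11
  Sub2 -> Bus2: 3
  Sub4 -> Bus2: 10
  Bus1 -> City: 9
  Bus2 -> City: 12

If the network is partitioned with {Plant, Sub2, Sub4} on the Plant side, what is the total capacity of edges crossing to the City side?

Edges leaving {Plant, Sub2, Sub4}: Plant→Sub1 (12), Plant→Sub3 (8), Sub2→Bus1 (11), Sub2→Bus2 (3), Sub4→Bus2 (10).
Cut capacity = 12 + 8 + 11 + 3 + 10 = 44.

44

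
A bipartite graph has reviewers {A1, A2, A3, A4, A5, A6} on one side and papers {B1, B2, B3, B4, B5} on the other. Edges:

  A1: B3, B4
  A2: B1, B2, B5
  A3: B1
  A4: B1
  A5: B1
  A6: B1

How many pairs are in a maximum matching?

Unit-capacity flow: source→left, listed edges, right→sink; max matching = max flow.
Augmenting path A1→B3 (+1); matched 1.
Augmenting path A2→B1 (+1); matched 2.
Augmenting path A3→B1→A2→B2 (+1); matched 3.
No augmenting path remains; maximum matching = 3.
König certificate: {A1, A2, B1} is a vertex cover of size 3 (every listed pair touches it), so no matching can be larger.

3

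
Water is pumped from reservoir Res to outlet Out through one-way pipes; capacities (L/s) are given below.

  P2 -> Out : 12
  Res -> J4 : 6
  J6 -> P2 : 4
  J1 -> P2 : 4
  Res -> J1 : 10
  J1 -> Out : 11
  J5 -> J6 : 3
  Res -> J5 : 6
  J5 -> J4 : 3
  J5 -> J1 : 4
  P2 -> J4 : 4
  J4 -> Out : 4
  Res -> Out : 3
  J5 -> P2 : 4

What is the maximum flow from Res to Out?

Augment Res→Out: bottleneck 3, flow now 3.
Augment Res→J1→Out: bottleneck 10, flow now 13.
Augment Res→J4→Out: bottleneck 4, flow now 17.
Augment Res→J5→J1→Out: bottleneck 1, flow now 18.
Augment Res→J5→P2→Out: bottleneck 4, flow now 22.
Augment Res→J5→J1→P2→Out: bottleneck 1, flow now 23.
No augmenting path remains; maximum flow = 23.
In the residual graph, reachable from Res: {Res, J4}.
Min-cut edges: Res→J5 (6), Res→J1 (10), Res→Out (3), J4→Out (4); capacity 6 + 10 + 3 + 4 = 23.
This cut is saturated, so no flow can exceed 23.

23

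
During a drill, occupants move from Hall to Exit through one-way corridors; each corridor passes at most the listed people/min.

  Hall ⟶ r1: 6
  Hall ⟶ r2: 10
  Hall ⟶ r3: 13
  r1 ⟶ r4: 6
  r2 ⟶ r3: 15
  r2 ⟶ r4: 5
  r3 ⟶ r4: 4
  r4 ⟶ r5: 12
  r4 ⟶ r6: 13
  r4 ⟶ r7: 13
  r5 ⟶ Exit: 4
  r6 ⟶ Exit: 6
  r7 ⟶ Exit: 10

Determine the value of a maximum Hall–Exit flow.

15

Augment Hall→r1→r4→r5→Exit: bottleneck 4, flow now 4.
Augment Hall→r1→r4→r6→Exit: bottleneck 2, flow now 6.
Augment Hall→r2→r4→r6→Exit: bottleneck 4, flow now 10.
Augment Hall→r2→r4→r7→Exit: bottleneck 1, flow now 11.
Augment Hall→r3→r4→r7→Exit: bottleneck 4, flow now 15.
No augmenting path remains; maximum flow = 15.
In the residual graph, reachable from Hall: {Hall, r2, r3}.
Min-cut edges: Hall→r1 (6), r2→r4 (5), r3→r4 (4); capacity 6 + 5 + 4 = 15.
This cut is saturated, so no flow can exceed 15.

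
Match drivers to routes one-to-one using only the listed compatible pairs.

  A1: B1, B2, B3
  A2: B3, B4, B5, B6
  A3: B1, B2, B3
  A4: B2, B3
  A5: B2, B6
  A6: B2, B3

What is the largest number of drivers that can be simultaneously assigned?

5

Unit-capacity flow: source→left, listed edges, right→sink; max matching = max flow.
Augmenting path A1→B1 (+1); matched 1.
Augmenting path A2→B3 (+1); matched 2.
Augmenting path A3→B2 (+1); matched 3.
Augmenting path A5→B6 (+1); matched 4.
Augmenting path A4→B3→A2→B4 (+1); matched 5.
No augmenting path remains; maximum matching = 5.
König certificate: {A2, A5, B1, B2, B3} is a vertex cover of size 5 (every listed pair touches it), so no matching can be larger.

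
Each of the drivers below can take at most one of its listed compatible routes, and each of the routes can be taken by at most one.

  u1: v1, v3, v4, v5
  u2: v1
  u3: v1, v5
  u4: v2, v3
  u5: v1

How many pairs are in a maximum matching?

Unit-capacity flow: source→left, listed edges, right→sink; max matching = max flow.
Augmenting path u1→v1 (+1); matched 1.
Augmenting path u3→v5 (+1); matched 2.
Augmenting path u4→v2 (+1); matched 3.
Augmenting path u2→v1→u1→v3 (+1); matched 4.
No augmenting path remains; maximum matching = 4.
König certificate: {u1, u3, u4, v1} is a vertex cover of size 4 (every listed pair touches it), so no matching can be larger.

4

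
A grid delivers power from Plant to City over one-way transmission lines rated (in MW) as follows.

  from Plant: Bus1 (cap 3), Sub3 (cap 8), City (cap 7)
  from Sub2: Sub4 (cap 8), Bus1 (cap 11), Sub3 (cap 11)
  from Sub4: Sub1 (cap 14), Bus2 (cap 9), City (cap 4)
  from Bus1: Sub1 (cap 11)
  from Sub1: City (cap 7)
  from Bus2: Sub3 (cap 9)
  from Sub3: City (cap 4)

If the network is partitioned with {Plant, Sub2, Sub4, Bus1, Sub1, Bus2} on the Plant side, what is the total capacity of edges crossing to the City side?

Edges leaving {Plant, Sub2, Sub4, Bus1, Sub1, Bus2}: Plant→Sub3 (8), Plant→City (7), Sub2→Sub3 (11), Sub4→City (4), Sub1→City (7), Bus2→Sub3 (9).
Cut capacity = 8 + 7 + 11 + 4 + 7 + 9 = 46.

46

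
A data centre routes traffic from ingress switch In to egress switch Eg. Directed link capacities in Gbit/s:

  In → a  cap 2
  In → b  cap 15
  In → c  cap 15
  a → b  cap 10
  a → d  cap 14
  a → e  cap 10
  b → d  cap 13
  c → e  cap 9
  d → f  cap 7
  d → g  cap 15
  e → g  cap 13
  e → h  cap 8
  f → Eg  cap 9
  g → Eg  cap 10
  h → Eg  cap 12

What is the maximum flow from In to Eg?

24

Augment In→a→d→f→Eg: bottleneck 2, flow now 2.
Augment In→b→d→f→Eg: bottleneck 5, flow now 7.
Augment In→b→d→g→Eg: bottleneck 8, flow now 15.
Augment In→c→e→g→Eg: bottleneck 2, flow now 17.
Augment In→c→e→h→Eg: bottleneck 7, flow now 24.
No augmenting path remains; maximum flow = 24.
In the residual graph, reachable from In: {In, b, c}.
Min-cut edges: In→a (2), b→d (13), c→e (9); capacity 2 + 13 + 9 = 24.
This cut is saturated, so no flow can exceed 24.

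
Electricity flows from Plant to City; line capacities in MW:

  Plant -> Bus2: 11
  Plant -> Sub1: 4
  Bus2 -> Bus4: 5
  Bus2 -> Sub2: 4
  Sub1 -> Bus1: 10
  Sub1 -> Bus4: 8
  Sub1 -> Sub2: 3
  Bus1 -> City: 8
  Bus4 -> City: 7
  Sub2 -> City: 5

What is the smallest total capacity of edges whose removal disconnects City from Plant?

13

Augment Plant→Bus2→Bus4→City: bottleneck 5, flow now 5.
Augment Plant→Bus2→Sub2→City: bottleneck 4, flow now 9.
Augment Plant→Sub1→Bus1→City: bottleneck 4, flow now 13.
No augmenting path remains; maximum flow = 13.
By max-flow min-cut, the minimum cut capacity equals the max flow.
In the residual graph, reachable from Plant: {Plant, Bus2}.
Min-cut edges: Plant→Sub1 (4), Bus2→Bus4 (5), Bus2→Sub2 (4); capacity 4 + 5 + 4 = 13.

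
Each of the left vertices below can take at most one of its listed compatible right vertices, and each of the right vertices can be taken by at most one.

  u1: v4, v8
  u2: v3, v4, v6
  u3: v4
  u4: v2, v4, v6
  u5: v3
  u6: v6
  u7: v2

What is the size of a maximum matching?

Unit-capacity flow: source→left, listed edges, right→sink; max matching = max flow.
Augmenting path u1→v4 (+1); matched 1.
Augmenting path u2→v3 (+1); matched 2.
Augmenting path u4→v2 (+1); matched 3.
Augmenting path u6→v6 (+1); matched 4.
Augmenting path u3→v4→u1→v8 (+1); matched 5.
No augmenting path remains; maximum matching = 5.
König certificate: {u1, v2, v3, v4, v6} is a vertex cover of size 5 (every listed pair touches it), so no matching can be larger.

5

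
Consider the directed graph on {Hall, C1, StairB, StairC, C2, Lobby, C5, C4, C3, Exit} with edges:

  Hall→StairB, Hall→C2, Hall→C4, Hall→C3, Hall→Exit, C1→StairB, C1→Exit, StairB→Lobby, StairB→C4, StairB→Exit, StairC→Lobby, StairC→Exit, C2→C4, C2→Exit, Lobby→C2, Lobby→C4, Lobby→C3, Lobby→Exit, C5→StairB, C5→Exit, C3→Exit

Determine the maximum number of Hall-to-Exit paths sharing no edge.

4

Assign every edge capacity 1; by Menger, the answer equals the max flow.
Path Hall→Exit (+1); total 1.
Path Hall→StairB→Exit (+1); total 2.
Path Hall→C2→Exit (+1); total 3.
Path Hall→C3→Exit (+1); total 4.
No residual Hall→Exit path; max flow = 4.
Certifying cut of size 4: {Hall→C2, Hall→C3, Hall→Exit, Hall→StairB}.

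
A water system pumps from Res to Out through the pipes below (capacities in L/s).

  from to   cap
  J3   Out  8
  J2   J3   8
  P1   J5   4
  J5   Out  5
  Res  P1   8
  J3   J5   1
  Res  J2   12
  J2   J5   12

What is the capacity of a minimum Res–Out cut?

Augment Res→P1→J5→Out: bottleneck 4, flow now 4.
Augment Res→J2→J3→Out: bottleneck 8, flow now 12.
Augment Res→J2→J5→Out: bottleneck 1, flow now 13.
No augmenting path remains; maximum flow = 13.
By max-flow min-cut, the minimum cut capacity equals the max flow.
In the residual graph, reachable from Res: {Res, P1, J2, J5}.
Min-cut edges: J2→J3 (8), J5→Out (5); capacity 8 + 5 = 13.

13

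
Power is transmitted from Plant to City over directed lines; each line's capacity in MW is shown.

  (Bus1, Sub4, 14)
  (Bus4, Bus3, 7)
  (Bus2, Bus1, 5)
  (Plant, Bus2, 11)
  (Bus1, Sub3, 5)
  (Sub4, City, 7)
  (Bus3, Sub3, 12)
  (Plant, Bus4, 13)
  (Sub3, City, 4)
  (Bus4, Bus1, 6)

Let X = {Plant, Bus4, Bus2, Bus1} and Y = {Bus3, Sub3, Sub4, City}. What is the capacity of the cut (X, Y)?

Edges leaving {Plant, Bus4, Bus2, Bus1}: Bus4→Bus3 (7), Bus1→Sub3 (5), Bus1→Sub4 (14).
Cut capacity = 7 + 5 + 14 = 26.

26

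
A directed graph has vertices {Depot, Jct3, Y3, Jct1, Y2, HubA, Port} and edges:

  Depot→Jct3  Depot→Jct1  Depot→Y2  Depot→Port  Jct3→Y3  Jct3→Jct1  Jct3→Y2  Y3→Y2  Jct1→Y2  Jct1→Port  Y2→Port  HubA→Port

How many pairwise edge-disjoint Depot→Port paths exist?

3

Assign every edge capacity 1; by Menger, the answer equals the max flow.
Path Depot→Port (+1); total 1.
Path Depot→Jct1→Port (+1); total 2.
Path Depot→Y2→Port (+1); total 3.
No residual Depot→Port path; max flow = 3.
Certifying cut of size 3: {Depot→Port, Jct1→Port, Y2→Port}.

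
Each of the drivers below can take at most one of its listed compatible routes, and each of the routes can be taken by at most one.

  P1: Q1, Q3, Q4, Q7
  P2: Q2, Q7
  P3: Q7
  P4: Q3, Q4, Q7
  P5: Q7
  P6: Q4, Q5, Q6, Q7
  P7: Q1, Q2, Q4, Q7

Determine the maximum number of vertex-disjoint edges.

Unit-capacity flow: source→left, listed edges, right→sink; max matching = max flow.
Augmenting path P1→Q1 (+1); matched 1.
Augmenting path P2→Q2 (+1); matched 2.
Augmenting path P3→Q7 (+1); matched 3.
Augmenting path P4→Q3 (+1); matched 4.
Augmenting path P6→Q4 (+1); matched 5.
Augmenting path P7→Q4→P6→Q5 (+1); matched 6.
No augmenting path remains; maximum matching = 6.
König certificate: {P1, P2, P4, P6, P7, Q7} is a vertex cover of size 6 (every listed pair touches it), so no matching can be larger.

6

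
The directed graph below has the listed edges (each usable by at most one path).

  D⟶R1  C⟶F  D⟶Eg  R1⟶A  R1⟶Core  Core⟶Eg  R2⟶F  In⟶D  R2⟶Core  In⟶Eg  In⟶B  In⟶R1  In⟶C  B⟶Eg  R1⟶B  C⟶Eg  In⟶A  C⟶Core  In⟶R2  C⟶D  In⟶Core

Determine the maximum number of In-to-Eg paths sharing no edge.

5

Assign every edge capacity 1; by Menger, the answer equals the max flow.
Path In→Eg (+1); total 1.
Path In→C→Eg (+1); total 2.
Path In→Core→Eg (+1); total 3.
Path In→D→Eg (+1); total 4.
Path In→B→Eg (+1); total 5.
No residual In→Eg path; max flow = 5.
Certifying cut of size 5: {B→Eg, Core→Eg, In→C, In→D, In→Eg}.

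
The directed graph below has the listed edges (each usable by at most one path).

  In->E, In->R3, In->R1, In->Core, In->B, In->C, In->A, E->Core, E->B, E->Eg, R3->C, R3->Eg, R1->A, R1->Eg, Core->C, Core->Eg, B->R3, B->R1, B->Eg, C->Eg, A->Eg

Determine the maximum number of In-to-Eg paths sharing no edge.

7

Assign every edge capacity 1; by Menger, the answer equals the max flow.
Path In→E→Eg (+1); total 1.
Path In→R3→Eg (+1); total 2.
Path In→R1→Eg (+1); total 3.
Path In→Core→Eg (+1); total 4.
Path In→B→Eg (+1); total 5.
Path In→C→Eg (+1); total 6.
Path In→A→Eg (+1); total 7.
No residual In→Eg path; max flow = 7.
Certifying cut of size 7: {In→A, In→B, In→C, In→Core, In→E, In→R1, In→R3}.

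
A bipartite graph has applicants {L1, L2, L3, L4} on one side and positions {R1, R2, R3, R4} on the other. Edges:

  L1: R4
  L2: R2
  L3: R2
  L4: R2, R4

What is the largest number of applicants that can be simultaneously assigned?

2

Unit-capacity flow: source→left, listed edges, right→sink; max matching = max flow.
Augmenting path L1→R4 (+1); matched 1.
Augmenting path L2→R2 (+1); matched 2.
No augmenting path remains; maximum matching = 2.
König certificate: {R2, R4} is a vertex cover of size 2 (every listed pair touches it), so no matching can be larger.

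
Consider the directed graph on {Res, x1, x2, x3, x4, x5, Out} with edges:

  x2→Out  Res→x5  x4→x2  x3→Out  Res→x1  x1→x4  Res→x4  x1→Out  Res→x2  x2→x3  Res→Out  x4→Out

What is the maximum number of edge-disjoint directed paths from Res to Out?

Assign every edge capacity 1; by Menger, the answer equals the max flow.
Path Res→Out (+1); total 1.
Path Res→x1→Out (+1); total 2.
Path Res→x2→Out (+1); total 3.
Path Res→x4→Out (+1); total 4.
No residual Res→Out path; max flow = 4.
Certifying cut of size 4: {Res→Out, Res→x1, Res→x2, Res→x4}.

4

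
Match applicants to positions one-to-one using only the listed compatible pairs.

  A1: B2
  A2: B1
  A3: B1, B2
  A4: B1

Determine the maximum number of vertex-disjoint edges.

Unit-capacity flow: source→left, listed edges, right→sink; max matching = max flow.
Augmenting path A1→B2 (+1); matched 1.
Augmenting path A2→B1 (+1); matched 2.
No augmenting path remains; maximum matching = 2.
König certificate: {B1, B2} is a vertex cover of size 2 (every listed pair touches it), so no matching can be larger.

2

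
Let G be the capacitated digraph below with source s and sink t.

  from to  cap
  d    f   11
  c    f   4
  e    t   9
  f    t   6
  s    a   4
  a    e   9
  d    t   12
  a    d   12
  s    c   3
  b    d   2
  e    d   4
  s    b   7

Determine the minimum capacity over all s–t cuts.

9

Augment s→a→d→t: bottleneck 4, flow now 4.
Augment s→b→d→t: bottleneck 2, flow now 6.
Augment s→c→f→t: bottleneck 3, flow now 9.
No augmenting path remains; maximum flow = 9.
By max-flow min-cut, the minimum cut capacity equals the max flow.
In the residual graph, reachable from s: {s, b}.
Min-cut edges: s→a (4), s→c (3), b→d (2); capacity 4 + 3 + 2 = 9.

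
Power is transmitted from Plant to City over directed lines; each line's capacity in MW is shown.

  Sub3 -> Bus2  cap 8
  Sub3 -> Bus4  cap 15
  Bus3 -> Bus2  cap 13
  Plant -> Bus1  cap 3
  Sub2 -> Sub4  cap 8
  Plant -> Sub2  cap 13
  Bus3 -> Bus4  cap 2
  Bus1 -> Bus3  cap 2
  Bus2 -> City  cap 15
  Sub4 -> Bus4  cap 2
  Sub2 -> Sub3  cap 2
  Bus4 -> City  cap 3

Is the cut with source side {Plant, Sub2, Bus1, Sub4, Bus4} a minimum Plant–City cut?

Given cut capacity: 2 + 2 + 3 = 7.
Augment Plant→Sub2→Sub3→Bus2→City: bottleneck 2, flow now 2.
Augment Plant→Sub2→Sub4→Bus4→City: bottleneck 2, flow now 4.
Augment Plant→Bus1→Bus3→Bus2→City: bottleneck 2, flow now 6.
No augmenting path remains; maximum flow = 6.
In the residual graph, reachable from Plant: {Plant, Sub2, Bus1, Sub4}.
Min-cut edges: Sub2→Sub3 (2), Bus1→Bus3 (2), Sub4→Bus4 (2); capacity 2 + 2 + 2 = 6.
Cut capacity 7 exceeds the max flow 6, so it is not minimum.

No — its capacity is 7, but the minimum cut has capacity 6.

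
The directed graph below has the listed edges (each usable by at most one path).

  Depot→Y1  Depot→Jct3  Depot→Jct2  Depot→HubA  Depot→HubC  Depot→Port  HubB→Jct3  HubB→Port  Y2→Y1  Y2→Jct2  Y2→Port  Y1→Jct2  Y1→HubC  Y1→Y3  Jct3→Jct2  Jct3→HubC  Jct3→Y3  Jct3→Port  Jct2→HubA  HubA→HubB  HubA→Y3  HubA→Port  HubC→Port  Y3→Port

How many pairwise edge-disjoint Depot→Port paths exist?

Assign every edge capacity 1; by Menger, the answer equals the max flow.
Path Depot→Port (+1); total 1.
Path Depot→Jct3→Port (+1); total 2.
Path Depot→HubA→Port (+1); total 3.
Path Depot→HubC→Port (+1); total 4.
Path Depot→Y1→Y3→Port (+1); total 5.
Path Depot→Jct2→HubA→HubB→Port (+1); total 6.
No residual Depot→Port path; max flow = 6.
Certifying cut of size 6: {Depot→HubA, Depot→HubC, Depot→Jct2, Depot→Jct3, Depot→Port, Depot→Y1}.

6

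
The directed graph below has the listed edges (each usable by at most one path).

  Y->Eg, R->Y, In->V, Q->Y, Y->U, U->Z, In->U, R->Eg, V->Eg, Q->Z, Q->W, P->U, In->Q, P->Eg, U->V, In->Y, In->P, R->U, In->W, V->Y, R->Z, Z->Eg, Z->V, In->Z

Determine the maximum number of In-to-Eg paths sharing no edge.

Assign every edge capacity 1; by Menger, the answer equals the max flow.
Path In→P→Eg (+1); total 1.
Path In→V→Eg (+1); total 2.
Path In→Y→Eg (+1); total 3.
Path In→Z→Eg (+1); total 4.
No residual In→Eg path; max flow = 4.
Certifying cut of size 4: {In→P, V→Eg, Y→Eg, Z→Eg}.

4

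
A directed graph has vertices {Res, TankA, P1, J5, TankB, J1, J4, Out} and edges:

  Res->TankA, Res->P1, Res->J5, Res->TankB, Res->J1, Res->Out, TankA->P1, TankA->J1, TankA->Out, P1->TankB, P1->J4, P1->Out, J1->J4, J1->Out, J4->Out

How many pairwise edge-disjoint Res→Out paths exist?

Assign every edge capacity 1; by Menger, the answer equals the max flow.
Path Res→Out (+1); total 1.
Path Res→TankA→Out (+1); total 2.
Path Res→P1→Out (+1); total 3.
Path Res→J1→Out (+1); total 4.
No residual Res→Out path; max flow = 4.
Certifying cut of size 4: {Res→J1, Res→Out, Res→P1, Res→TankA}.

4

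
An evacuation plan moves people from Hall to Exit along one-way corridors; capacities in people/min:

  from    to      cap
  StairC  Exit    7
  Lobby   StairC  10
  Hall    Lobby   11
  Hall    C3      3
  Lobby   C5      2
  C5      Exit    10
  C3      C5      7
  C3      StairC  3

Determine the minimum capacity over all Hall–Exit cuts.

12

Augment Hall→C3→StairC→Exit: bottleneck 3, flow now 3.
Augment Hall→Lobby→StairC→Exit: bottleneck 4, flow now 7.
Augment Hall→Lobby→C5→Exit: bottleneck 2, flow now 9.
Augment Hall→Lobby→StairC→C3→C5→Exit: bottleneck 3, flow now 12. (uses reverse residual edge)
No augmenting path remains; maximum flow = 12.
By max-flow min-cut, the minimum cut capacity equals the max flow.
In the residual graph, reachable from Hall: {Hall, Lobby, StairC}.
Min-cut edges: Hall→C3 (3), Lobby→C5 (2), StairC→Exit (7); capacity 3 + 2 + 7 = 12.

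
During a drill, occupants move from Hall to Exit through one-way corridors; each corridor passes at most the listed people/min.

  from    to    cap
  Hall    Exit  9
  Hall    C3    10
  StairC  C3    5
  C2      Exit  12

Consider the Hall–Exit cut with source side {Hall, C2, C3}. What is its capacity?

Edges leaving {Hall, C2, C3}: Hall→Exit (9), C2→Exit (12).
Cut capacity = 9 + 12 = 21.

21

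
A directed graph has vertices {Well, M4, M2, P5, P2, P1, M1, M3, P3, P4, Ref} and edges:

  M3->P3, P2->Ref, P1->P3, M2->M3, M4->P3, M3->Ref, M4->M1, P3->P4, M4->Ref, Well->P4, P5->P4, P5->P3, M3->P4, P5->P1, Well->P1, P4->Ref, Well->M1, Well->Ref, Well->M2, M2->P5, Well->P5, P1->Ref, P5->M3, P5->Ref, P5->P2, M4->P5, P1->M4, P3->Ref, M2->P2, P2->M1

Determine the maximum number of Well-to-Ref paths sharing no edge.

5

Assign every edge capacity 1; by Menger, the answer equals the max flow.
Path Well→Ref (+1); total 1.
Path Well→P5→Ref (+1); total 2.
Path Well→P1→Ref (+1); total 3.
Path Well→P4→Ref (+1); total 4.
Path Well→M2→P2→Ref (+1); total 5.
No residual Well→Ref path; max flow = 5.
Certifying cut of size 5: {Well→M2, Well→P1, Well→P4, Well→P5, Well→Ref}.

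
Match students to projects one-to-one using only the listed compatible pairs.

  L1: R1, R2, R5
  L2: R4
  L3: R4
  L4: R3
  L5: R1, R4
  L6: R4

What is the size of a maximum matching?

Unit-capacity flow: source→left, listed edges, right→sink; max matching = max flow.
Augmenting path L1→R1 (+1); matched 1.
Augmenting path L2→R4 (+1); matched 2.
Augmenting path L4→R3 (+1); matched 3.
Augmenting path L5→R1→L1→R2 (+1); matched 4.
No augmenting path remains; maximum matching = 4.
König certificate: {L1, L4, L5, R4} is a vertex cover of size 4 (every listed pair touches it), so no matching can be larger.

4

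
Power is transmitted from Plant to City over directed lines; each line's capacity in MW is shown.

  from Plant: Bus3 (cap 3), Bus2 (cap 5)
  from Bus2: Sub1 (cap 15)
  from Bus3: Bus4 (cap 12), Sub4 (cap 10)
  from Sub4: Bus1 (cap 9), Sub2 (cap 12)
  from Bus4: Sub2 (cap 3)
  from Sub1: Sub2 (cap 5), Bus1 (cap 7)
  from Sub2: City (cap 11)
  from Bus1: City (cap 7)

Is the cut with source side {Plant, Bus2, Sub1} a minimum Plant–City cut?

No — its capacity is 15, but the minimum cut has capacity 8.

Given cut capacity: 3 + 5 + 7 = 15.
Augment Plant→Bus2→Sub1→Sub2→City: bottleneck 5, flow now 5.
Augment Plant→Bus3→Sub4→Sub2→City: bottleneck 3, flow now 8.
No augmenting path remains; maximum flow = 8.
In the residual graph, reachable from Plant: {Plant}.
Min-cut edges: Plant→Bus2 (5), Plant→Bus3 (3); capacity 5 + 3 = 8.
Cut capacity 15 exceeds the max flow 8, so it is not minimum.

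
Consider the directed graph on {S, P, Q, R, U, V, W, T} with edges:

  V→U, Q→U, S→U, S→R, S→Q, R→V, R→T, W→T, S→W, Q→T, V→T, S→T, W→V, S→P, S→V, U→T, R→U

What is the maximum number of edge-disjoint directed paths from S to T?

Assign every edge capacity 1; by Menger, the answer equals the max flow.
Path S→T (+1); total 1.
Path S→Q→T (+1); total 2.
Path S→R→T (+1); total 3.
Path S→U→T (+1); total 4.
Path S→V→T (+1); total 5.
Path S→W→T (+1); total 6.
No residual S→T path; max flow = 6.
Certifying cut of size 6: {S→Q, S→R, S→T, S→U, S→V, S→W}.

6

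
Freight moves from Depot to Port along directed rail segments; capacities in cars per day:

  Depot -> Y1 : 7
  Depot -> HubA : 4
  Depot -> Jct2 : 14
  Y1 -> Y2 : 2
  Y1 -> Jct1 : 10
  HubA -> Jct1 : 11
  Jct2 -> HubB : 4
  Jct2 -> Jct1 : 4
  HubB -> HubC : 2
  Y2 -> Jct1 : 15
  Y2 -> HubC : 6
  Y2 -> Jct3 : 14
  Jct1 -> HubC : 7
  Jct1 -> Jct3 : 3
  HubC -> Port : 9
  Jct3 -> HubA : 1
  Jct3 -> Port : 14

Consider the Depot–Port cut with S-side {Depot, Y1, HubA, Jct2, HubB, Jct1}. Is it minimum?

Given cut capacity: 2 + 2 + 7 + 3 = 14.
Augment Depot→Y1→Y2→HubC→Port: bottleneck 2, flow now 2.
Augment Depot→Y1→Jct1→HubC→Port: bottleneck 5, flow now 7.
Augment Depot→HubA→Jct1→HubC→Port: bottleneck 2, flow now 9.
Augment Depot→HubA→Jct1→Jct3→Port: bottleneck 2, flow now 11.
Augment Depot→Jct2→Jct1→Jct3→Port: bottleneck 1, flow now 12.
Augment Depot→Jct2→HubB→HubC→Y2→Jct3→Port: bottleneck 2, flow now 14. (uses reverse residual edge)
No augmenting path remains; maximum flow = 14.
Cut capacity 14 equals the max flow, so it is a minimum cut.

Yes — it is a minimum cut (capacity 14).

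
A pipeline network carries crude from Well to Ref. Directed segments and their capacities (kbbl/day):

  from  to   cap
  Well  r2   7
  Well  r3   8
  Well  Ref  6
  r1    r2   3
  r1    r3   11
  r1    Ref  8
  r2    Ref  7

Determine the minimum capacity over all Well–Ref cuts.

13

Augment Well→Ref: bottleneck 6, flow now 6.
Augment Well→r2→Ref: bottleneck 7, flow now 13.
No augmenting path remains; maximum flow = 13.
By max-flow min-cut, the minimum cut capacity equals the max flow.
In the residual graph, reachable from Well: {Well, r3}.
Min-cut edges: Well→r2 (7), Well→Ref (6); capacity 7 + 6 = 13.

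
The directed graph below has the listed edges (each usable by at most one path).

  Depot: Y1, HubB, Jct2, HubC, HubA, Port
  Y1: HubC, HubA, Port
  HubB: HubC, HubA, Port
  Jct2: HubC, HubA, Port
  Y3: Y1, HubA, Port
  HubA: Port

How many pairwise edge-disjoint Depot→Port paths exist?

5

Assign every edge capacity 1; by Menger, the answer equals the max flow.
Path Depot→Port (+1); total 1.
Path Depot→Y1→Port (+1); total 2.
Path Depot→HubB→Port (+1); total 3.
Path Depot→Jct2→Port (+1); total 4.
Path Depot→HubA→Port (+1); total 5.
No residual Depot→Port path; max flow = 5.
Certifying cut of size 5: {Depot→HubA, Depot→HubB, Depot→Jct2, Depot→Port, Depot→Y1}.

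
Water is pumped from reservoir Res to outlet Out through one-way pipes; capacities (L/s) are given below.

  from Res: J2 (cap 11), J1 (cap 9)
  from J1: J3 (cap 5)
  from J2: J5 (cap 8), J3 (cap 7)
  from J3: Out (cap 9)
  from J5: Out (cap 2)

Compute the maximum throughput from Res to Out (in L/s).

Augment Res→J1→J3→Out: bottleneck 5, flow now 5.
Augment Res→J2→J3→Out: bottleneck 4, flow now 9.
Augment Res→J2→J5→Out: bottleneck 2, flow now 11.
No augmenting path remains; maximum flow = 11.
In the residual graph, reachable from Res: {Res, J1, J2, J3, J5}.
Min-cut edges: J3→Out (9), J5→Out (2); capacity 9 + 2 = 11.
This cut is saturated, so no flow can exceed 11.

11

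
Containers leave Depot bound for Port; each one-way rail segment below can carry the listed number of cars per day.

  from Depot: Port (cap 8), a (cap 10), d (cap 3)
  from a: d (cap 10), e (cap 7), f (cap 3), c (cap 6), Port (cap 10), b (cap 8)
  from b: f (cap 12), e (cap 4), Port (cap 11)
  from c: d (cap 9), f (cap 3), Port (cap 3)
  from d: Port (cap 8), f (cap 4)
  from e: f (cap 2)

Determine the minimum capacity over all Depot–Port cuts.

21

Augment Depot→Port: bottleneck 8, flow now 8.
Augment Depot→a→Port: bottleneck 10, flow now 18.
Augment Depot→d→Port: bottleneck 3, flow now 21.
No augmenting path remains; maximum flow = 21.
By max-flow min-cut, the minimum cut capacity equals the max flow.
In the residual graph, reachable from Depot: {Depot}.
Min-cut edges: Depot→a (10), Depot→d (3), Depot→Port (8); capacity 10 + 3 + 8 = 21.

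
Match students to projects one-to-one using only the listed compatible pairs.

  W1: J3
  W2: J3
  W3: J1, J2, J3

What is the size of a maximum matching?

2

Unit-capacity flow: source→left, listed edges, right→sink; max matching = max flow.
Augmenting path W1→J3 (+1); matched 1.
Augmenting path W3→J1 (+1); matched 2.
No augmenting path remains; maximum matching = 2.
König certificate: {W3, J3} is a vertex cover of size 2 (every listed pair touches it), so no matching can be larger.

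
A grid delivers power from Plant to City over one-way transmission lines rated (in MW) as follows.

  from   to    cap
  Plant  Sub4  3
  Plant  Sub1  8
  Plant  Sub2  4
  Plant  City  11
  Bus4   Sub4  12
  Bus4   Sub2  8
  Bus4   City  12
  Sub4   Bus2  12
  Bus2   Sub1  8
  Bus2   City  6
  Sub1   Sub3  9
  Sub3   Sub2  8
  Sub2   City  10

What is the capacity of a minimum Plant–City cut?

24

Augment Plant→City: bottleneck 11, flow now 11.
Augment Plant→Sub2→City: bottleneck 4, flow now 15.
Augment Plant→Sub4→Bus2→City: bottleneck 3, flow now 18.
Augment Plant→Sub1→Sub3→Sub2→City: bottleneck 6, flow now 24.
No augmenting path remains; maximum flow = 24.
By max-flow min-cut, the minimum cut capacity equals the max flow.
In the residual graph, reachable from Plant: {Plant, Sub1, Sub3, Sub2}.
Min-cut edges: Plant→Sub4 (3), Plant→City (11), Sub2→City (10); capacity 3 + 11 + 10 = 24.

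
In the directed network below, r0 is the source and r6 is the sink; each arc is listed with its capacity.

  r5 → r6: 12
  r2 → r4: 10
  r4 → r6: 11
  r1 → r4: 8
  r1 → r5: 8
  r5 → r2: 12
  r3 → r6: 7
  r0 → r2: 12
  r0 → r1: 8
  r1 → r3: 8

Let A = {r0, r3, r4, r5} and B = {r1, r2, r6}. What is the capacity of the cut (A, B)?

Edges leaving {r0, r3, r4, r5}: r0→r1 (8), r0→r2 (12), r3→r6 (7), r4→r6 (11), r5→r2 (12), r5→r6 (12).
Cut capacity = 8 + 12 + 7 + 11 + 12 + 12 = 62.

62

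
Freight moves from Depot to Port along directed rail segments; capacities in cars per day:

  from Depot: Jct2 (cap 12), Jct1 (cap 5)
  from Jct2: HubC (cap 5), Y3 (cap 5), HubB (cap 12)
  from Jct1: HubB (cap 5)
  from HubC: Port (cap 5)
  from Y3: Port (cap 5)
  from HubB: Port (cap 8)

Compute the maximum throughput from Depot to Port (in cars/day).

Augment Depot→Jct2→HubC→Port: bottleneck 5, flow now 5.
Augment Depot→Jct2→Y3→Port: bottleneck 5, flow now 10.
Augment Depot→Jct2→HubB→Port: bottleneck 2, flow now 12.
Augment Depot→Jct1→HubB→Port: bottleneck 5, flow now 17.
No augmenting path remains; maximum flow = 17.
In the residual graph, reachable from Depot: {Depot}.
Min-cut edges: Depot→Jct2 (12), Depot→Jct1 (5); capacity 12 + 5 = 17.
This cut is saturated, so no flow can exceed 17.

17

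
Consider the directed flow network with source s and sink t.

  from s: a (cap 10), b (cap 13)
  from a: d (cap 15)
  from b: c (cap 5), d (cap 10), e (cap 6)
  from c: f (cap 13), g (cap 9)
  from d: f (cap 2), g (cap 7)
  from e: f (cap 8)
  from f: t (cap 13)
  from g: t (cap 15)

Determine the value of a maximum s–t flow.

Augment s→a→d→f→t: bottleneck 2, flow now 2.
Augment s→a→d→g→t: bottleneck 7, flow now 9.
Augment s→b→c→f→t: bottleneck 5, flow now 14.
Augment s→b→e→f→t: bottleneck 6, flow now 20.
No augmenting path remains; maximum flow = 20.
In the residual graph, reachable from s: {s, a, b, d}.
Min-cut edges: b→c (5), b→e (6), d→f (2), d→g (7); capacity 5 + 6 + 2 + 7 = 20.
This cut is saturated, so no flow can exceed 20.

20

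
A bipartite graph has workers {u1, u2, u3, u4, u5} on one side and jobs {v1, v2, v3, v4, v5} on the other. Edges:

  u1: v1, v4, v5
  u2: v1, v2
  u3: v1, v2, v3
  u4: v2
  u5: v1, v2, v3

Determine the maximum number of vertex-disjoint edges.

4

Unit-capacity flow: source→left, listed edges, right→sink; max matching = max flow.
Augmenting path u1→v1 (+1); matched 1.
Augmenting path u2→v2 (+1); matched 2.
Augmenting path u3→v3 (+1); matched 3.
Augmenting path u5→v1→u1→v4 (+1); matched 4.
No augmenting path remains; maximum matching = 4.
König certificate: {u1, v1, v2, v3} is a vertex cover of size 4 (every listed pair touches it), so no matching can be larger.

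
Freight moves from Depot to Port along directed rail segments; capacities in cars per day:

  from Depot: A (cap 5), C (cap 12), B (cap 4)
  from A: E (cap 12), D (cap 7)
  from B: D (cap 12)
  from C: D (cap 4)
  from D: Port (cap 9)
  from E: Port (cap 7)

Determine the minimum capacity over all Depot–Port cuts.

Augment Depot→A→D→Port: bottleneck 5, flow now 5.
Augment Depot→B→D→Port: bottleneck 4, flow now 9.
Augment Depot→C→D→A→E→Port: bottleneck 4, flow now 13. (uses reverse residual edge)
No augmenting path remains; maximum flow = 13.
By max-flow min-cut, the minimum cut capacity equals the max flow.
In the residual graph, reachable from Depot: {Depot, C}.
Min-cut edges: Depot→A (5), Depot→B (4), C→D (4); capacity 5 + 4 + 4 = 13.

13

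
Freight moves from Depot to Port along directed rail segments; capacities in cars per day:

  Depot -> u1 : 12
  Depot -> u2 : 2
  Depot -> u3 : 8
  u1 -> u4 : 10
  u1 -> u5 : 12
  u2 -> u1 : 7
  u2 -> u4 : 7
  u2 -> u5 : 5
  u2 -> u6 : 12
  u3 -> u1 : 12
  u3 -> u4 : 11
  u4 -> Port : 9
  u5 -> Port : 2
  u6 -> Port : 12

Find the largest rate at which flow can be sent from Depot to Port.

Augment Depot→u1→u4→Port: bottleneck 9, flow now 9.
Augment Depot→u1→u5→Port: bottleneck 2, flow now 11.
Augment Depot→u2→u6→Port: bottleneck 2, flow now 13.
No augmenting path remains; maximum flow = 13.
In the residual graph, reachable from Depot: {Depot, u1, u3, u4, u5}.
Min-cut edges: Depot→u2 (2), u4→Port (9), u5→Port (2); capacity 2 + 9 + 2 = 13.
This cut is saturated, so no flow can exceed 13.

13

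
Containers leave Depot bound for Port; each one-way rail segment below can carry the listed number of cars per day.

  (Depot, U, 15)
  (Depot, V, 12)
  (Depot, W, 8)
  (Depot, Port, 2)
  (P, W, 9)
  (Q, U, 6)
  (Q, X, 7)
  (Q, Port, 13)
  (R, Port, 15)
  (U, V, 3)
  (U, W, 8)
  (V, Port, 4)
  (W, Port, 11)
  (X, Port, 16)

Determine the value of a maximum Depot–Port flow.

17

Augment Depot→Port: bottleneck 2, flow now 2.
Augment Depot→V→Port: bottleneck 4, flow now 6.
Augment Depot→W→Port: bottleneck 8, flow now 14.
Augment Depot→U→W→Port: bottleneck 3, flow now 17.
No augmenting path remains; maximum flow = 17.
In the residual graph, reachable from Depot: {Depot, U, V, W}.
Min-cut edges: Depot→Port (2), V→Port (4), W→Port (11); capacity 2 + 4 + 11 = 17.
This cut is saturated, so no flow can exceed 17.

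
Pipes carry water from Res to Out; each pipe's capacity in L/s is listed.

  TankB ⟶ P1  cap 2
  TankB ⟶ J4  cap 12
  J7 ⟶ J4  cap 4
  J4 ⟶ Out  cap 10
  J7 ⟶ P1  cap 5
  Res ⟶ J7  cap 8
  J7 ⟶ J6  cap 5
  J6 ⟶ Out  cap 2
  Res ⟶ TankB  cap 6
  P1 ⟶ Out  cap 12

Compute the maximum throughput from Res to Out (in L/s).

Augment Res→TankB→J4→Out: bottleneck 6, flow now 6.
Augment Res→J7→J4→Out: bottleneck 4, flow now 10.
Augment Res→J7→J6→Out: bottleneck 2, flow now 12.
Augment Res→J7→P1→Out: bottleneck 2, flow now 14.
No augmenting path remains; maximum flow = 14.
In the residual graph, reachable from Res: {Res}.
Min-cut edges: Res→TankB (6), Res→J7 (8); capacity 6 + 8 = 14.
This cut is saturated, so no flow can exceed 14.

14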